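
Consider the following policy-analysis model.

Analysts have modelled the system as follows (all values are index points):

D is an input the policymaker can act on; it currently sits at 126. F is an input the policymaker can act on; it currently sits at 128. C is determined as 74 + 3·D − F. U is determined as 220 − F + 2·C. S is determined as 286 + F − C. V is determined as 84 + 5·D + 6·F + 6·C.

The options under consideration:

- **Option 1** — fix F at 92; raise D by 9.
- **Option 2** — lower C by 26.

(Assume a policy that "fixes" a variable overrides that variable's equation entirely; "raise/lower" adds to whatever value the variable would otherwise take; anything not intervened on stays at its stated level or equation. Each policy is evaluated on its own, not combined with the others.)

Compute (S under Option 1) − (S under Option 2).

Option 1 (F := 92, D + 9):
  D = 126 + 9 = 135
  F = 92
  C = 74 + 3·135 − 92 = 387
  S = 286 + 92 − 387 = -9
Option 2 (C − 26):
  D = 126
  F = 128
  C = 74 + 3·126 − 128 (−26 from intervention) = 298
  S = 286 + 128 − 298 = 116
S: -9 − 116 = -125

-125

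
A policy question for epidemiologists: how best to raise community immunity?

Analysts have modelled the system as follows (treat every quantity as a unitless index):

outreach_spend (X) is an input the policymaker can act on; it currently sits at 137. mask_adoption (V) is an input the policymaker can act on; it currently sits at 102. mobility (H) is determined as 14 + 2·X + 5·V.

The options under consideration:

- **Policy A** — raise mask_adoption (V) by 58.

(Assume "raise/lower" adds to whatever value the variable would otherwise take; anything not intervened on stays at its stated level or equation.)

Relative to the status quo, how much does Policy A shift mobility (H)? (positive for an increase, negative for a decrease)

Baseline:
  X = 137
  V = 102
  H = 14 + 2·137 + 5·102 = 798
Policy A (V + 58):
  X = 137
  V = 102 + 58 = 160
  H = 14 + 2·137 + 5·160 = 1088
Change in H: 1088 − 798 = 290

290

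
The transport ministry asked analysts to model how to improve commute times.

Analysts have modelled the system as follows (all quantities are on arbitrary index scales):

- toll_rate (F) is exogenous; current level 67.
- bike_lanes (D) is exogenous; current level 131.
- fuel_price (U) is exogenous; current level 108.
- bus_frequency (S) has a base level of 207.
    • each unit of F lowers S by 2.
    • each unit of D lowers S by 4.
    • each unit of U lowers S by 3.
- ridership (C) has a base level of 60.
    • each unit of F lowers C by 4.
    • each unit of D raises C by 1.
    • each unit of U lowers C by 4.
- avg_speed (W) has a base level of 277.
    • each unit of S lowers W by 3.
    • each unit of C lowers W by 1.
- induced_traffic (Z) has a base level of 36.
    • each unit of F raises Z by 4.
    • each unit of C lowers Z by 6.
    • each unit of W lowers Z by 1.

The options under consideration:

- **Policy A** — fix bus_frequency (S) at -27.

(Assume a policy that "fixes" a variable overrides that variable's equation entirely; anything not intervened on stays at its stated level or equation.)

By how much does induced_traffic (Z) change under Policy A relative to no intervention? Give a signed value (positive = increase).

2244

Baseline:
  F = 67
  D = 131
  U = 108
  S = 207 − 2·67 − 4·131 − 3·108 = -775
  C = 60 − 4·67 + 131 − 4·108 = -509
  W = 277 − 3·(-775) − (-509) = 3111
  Z = 36 + 4·67 − 6·(-509) − 3111 = 247
Policy A (S := -27):
  F = 67
  D = 131
  U = 108
  S = -27
  C = 60 − 4·67 + 131 − 4·108 = -509
  W = 277 − 3·(-27) − (-509) = 867
  Z = 36 + 4·67 − 6·(-509) − 867 = 2491
Change in Z: 2491 − 247 = 2244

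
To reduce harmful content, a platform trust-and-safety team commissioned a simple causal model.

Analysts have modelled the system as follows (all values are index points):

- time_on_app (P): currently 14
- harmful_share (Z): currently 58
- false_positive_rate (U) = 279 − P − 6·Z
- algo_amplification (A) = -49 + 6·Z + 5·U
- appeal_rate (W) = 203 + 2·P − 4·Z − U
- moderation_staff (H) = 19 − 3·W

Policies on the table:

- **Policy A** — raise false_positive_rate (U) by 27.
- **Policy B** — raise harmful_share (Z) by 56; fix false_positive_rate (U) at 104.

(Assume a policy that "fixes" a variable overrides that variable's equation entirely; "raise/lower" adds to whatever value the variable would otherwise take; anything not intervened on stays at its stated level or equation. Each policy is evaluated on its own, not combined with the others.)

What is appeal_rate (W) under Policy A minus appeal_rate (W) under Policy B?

384

Policy A (U + 27):
  P = 14
  Z = 58
  U = 279 − 14 − 6·58 (+27 from intervention) = -56
  W = 203 + 2·14 − 4·58 − (-56) = 55
Policy B (Z + 56, U := 104):
  P = 14
  Z = 58 + 56 = 114
  U = 104
  W = 203 + 2·14 − 4·114 − 104 = -329
W: 55 − (-329) = 384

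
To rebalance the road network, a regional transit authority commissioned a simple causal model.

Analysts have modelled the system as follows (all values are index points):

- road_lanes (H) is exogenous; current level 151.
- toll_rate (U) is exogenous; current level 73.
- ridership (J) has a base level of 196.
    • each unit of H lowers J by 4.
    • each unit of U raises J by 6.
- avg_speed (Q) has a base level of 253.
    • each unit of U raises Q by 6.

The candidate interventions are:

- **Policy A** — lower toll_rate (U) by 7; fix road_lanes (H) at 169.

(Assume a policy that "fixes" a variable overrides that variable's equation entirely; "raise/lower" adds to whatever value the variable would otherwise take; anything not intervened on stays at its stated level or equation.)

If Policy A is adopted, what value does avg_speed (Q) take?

649

Policy A (U − 7, H := 169):
  U = 73 − 7 = 66
  Q = 253 + 6·66 = 649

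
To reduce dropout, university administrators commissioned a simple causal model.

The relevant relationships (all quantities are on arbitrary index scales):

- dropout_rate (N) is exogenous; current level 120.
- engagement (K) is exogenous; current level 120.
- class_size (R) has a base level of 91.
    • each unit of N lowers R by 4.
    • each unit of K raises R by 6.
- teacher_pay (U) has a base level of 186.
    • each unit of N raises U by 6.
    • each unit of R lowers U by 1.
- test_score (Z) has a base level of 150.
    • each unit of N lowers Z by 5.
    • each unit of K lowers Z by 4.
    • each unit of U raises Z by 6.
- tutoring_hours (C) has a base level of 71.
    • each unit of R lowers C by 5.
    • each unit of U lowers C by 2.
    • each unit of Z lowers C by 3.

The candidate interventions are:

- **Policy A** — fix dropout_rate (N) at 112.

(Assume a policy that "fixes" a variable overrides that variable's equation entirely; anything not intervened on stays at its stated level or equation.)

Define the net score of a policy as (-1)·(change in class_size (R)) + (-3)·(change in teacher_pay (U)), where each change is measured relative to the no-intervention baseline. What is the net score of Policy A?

208

Baseline:
  N = 120
  K = 120
  R = 91 − 4·120 + 6·120 = 331
  U = 186 + 6·120 − 331 = 575
Policy A (N := 112):
  N = 112
  K = 120
  R = 91 − 4·112 + 6·120 = 363
  U = 186 + 6·112 − 363 = 495
ΔR = 363 − 331 = 32; ΔU = 495 − 575 = -80
Score = (-1)·32 + (-3)·(-80) = 208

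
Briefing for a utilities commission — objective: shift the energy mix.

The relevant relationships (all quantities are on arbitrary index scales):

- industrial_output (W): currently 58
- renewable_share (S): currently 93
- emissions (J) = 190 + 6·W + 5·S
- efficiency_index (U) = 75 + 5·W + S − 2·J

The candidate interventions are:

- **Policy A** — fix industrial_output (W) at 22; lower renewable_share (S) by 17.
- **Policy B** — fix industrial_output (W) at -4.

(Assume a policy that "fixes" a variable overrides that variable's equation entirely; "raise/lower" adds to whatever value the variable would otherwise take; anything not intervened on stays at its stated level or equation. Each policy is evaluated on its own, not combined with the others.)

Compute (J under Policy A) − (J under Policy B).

71

Policy A (W := 22, S − 17):
  W = 22
  S = 93 − 17 = 76
  J = 190 + 6·22 + 5·76 = 702
Policy B (W := -4):
  W = -4
  S = 93
  J = 190 + 6·(-4) + 5·93 = 631
J: 702 − 631 = 71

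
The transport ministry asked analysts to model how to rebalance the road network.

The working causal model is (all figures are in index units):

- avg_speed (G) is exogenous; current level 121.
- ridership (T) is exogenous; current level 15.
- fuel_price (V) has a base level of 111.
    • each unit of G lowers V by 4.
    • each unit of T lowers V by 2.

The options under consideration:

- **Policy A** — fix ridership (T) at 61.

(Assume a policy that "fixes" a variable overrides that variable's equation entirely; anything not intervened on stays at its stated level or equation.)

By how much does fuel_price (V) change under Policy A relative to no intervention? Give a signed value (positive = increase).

Baseline:
  G = 121
  T = 15
  V = 111 − 4·121 − 2·15 = -403
Policy A (T := 61):
  G = 121
  T = 61
  V = 111 − 4·121 − 2·61 = -495
Change in V: -495 − (-403) = -92

-92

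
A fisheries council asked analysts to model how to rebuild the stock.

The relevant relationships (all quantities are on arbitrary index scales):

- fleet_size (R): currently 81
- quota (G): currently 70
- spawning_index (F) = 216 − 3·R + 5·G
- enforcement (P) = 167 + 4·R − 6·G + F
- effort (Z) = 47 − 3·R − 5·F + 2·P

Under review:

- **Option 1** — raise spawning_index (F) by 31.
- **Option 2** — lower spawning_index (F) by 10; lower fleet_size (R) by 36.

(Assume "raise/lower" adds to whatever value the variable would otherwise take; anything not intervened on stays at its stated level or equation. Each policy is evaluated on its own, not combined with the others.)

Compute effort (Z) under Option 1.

Option 1 (F + 31):
  R = 81
  G = 70
  F = 216 − 3·81 + 5·70 (+31 from intervention) = 354
  P = 167 + 4·81 − 6·70 + 354 = 425
  Z = 47 − 3·81 − 5·354 + 2·425 = -1116

-1116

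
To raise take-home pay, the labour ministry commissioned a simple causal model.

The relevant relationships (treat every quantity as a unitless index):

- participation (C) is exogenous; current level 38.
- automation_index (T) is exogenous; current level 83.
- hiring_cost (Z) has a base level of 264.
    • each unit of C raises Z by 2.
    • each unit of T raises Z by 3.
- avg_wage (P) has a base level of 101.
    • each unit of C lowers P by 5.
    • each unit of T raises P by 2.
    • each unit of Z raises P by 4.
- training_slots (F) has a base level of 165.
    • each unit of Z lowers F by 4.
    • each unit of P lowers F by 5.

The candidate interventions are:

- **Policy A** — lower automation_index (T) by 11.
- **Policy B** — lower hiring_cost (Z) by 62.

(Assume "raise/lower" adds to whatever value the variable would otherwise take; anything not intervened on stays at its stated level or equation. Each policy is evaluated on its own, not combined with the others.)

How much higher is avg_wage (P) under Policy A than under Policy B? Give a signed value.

Policy A (T − 11):
  C = 38
  T = 83 − 11 = 72
  Z = 264 + 2·38 + 3·72 = 556
  P = 101 − 5·38 + 2·72 + 4·556 = 2279
Policy B (Z − 62):
  C = 38
  T = 83
  Z = 264 + 2·38 + 3·83 (−62 from intervention) = 527
  P = 101 − 5·38 + 2·83 + 4·527 = 2185
P: 2279 − 2185 = 94

94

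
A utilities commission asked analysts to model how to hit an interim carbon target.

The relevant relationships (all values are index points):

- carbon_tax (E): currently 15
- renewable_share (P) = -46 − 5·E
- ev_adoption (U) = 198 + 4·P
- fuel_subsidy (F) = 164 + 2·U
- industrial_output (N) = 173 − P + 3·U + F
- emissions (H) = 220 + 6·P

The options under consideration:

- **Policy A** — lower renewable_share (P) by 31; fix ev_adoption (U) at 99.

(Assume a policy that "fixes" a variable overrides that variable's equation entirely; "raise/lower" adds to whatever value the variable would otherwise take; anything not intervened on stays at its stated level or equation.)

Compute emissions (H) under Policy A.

-692

Policy A (P − 31, U := 99):
  E = 15
  P = -46 − 5·15 (−31 from intervention) = -152
  H = 220 + 6·(-152) = -692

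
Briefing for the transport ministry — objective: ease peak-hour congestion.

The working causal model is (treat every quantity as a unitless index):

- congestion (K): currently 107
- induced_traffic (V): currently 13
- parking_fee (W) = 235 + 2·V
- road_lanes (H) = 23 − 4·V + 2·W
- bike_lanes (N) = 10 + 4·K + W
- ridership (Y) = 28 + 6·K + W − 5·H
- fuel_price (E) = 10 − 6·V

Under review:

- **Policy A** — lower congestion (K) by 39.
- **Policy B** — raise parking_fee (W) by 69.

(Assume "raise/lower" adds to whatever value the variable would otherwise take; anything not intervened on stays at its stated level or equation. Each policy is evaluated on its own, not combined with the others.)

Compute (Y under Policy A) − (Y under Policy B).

387

Policy A (K − 39):
  K = 107 − 39 = 68
  V = 13
  W = 235 + 2·13 = 261
  H = 23 − 4·13 + 2·261 = 493
  Y = 28 + 6·68 + 261 − 5·493 = -1768
Policy B (W + 69):
  K = 107
  V = 13
  W = 235 + 2·13 (+69 from intervention) = 330
  H = 23 − 4·13 + 2·330 = 631
  Y = 28 + 6·107 + 330 − 5·631 = -2155
Y: -1768 − (-2155) = 387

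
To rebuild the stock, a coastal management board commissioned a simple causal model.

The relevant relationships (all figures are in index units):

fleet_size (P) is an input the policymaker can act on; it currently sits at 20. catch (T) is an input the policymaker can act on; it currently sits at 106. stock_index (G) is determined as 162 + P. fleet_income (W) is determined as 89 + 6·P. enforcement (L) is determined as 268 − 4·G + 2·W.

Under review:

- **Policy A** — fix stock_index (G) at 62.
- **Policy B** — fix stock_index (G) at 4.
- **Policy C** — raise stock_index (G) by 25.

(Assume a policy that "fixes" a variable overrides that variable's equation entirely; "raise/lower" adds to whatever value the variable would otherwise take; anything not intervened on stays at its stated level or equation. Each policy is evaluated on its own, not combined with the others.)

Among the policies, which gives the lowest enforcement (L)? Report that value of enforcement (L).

-142

Policy A (G := 62):
  P = 20
  G = 62
  W = 89 + 6·20 = 209
  L = 268 − 4·62 + 2·209 = 438
Policy B (G := 4):
  P = 20
  G = 4
  W = 89 + 6·20 = 209
  L = 268 − 4·4 + 2·209 = 670
Policy C (G + 25):
  P = 20
  G = 162 + 20 (+25 from intervention) = 207
  W = 89 + 6·20 = 209
  L = 268 − 4·207 + 2·209 = -142
Comparing — Policy A: L=438, Policy B: L=670, Policy C: L=-142. Lowest is -142 (Policy C).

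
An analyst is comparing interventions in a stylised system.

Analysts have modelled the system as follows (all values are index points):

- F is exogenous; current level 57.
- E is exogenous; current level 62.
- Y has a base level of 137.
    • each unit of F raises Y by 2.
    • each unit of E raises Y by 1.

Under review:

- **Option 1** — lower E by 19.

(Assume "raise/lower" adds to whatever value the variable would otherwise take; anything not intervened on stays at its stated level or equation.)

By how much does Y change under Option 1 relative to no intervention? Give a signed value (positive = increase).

-19

Baseline:
  F = 57
  E = 62
  Y = 137 + 2·57 + 62 = 313
Option 1 (E − 19):
  F = 57
  E = 62 − 19 = 43
  Y = 137 + 2·57 + 43 = 294
Change in Y: 294 − 313 = -19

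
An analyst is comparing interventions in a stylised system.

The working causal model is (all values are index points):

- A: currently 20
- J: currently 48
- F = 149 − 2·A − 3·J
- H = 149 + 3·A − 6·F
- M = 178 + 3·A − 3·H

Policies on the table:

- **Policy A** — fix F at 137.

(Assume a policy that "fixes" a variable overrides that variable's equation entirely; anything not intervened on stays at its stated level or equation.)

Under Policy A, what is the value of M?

2077

Policy A (F := 137):
  A = 20
  J = 48
  F = 137
  H = 149 + 3·20 − 6·137 = -613
  M = 178 + 3·20 − 3·(-613) = 2077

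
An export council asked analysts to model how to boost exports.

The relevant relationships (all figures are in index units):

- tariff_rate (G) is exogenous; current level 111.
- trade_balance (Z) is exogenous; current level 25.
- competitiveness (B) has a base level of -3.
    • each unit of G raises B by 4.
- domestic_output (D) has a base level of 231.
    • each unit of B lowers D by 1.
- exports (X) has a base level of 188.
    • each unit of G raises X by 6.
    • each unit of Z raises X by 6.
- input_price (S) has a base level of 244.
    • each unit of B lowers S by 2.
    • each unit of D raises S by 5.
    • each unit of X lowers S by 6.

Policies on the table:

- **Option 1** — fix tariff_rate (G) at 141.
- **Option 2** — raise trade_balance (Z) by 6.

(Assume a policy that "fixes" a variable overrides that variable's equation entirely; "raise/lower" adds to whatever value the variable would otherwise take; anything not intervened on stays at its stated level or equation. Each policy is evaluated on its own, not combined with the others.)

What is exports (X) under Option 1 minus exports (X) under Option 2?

Option 1 (G := 141):
  G = 141
  Z = 25
  X = 188 + 6·141 + 6·25 = 1184
Option 2 (Z + 6):
  G = 111
  Z = 25 + 6 = 31
  X = 188 + 6·111 + 6·31 = 1040
X: 1184 − 1040 = 144

144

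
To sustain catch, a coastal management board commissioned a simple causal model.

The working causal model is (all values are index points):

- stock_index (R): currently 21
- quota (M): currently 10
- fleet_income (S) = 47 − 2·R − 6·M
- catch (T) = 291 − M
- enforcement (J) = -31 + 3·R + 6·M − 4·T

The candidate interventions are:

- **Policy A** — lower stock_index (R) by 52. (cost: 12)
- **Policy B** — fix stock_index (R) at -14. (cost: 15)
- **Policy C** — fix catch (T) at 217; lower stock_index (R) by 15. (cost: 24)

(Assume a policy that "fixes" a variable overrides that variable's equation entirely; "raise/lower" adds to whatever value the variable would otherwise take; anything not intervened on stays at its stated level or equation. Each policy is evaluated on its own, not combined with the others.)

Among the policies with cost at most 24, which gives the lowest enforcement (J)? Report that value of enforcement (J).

-1188

Policy A (R − 52):
  R = 21 − 52 = -31
  M = 10
  T = 291 − 10 = 281
  J = -31 + 3·(-31) + 6·10 − 4·281 = -1188
Policy B (R := -14):
  R = -14
  M = 10
  T = 291 − 10 = 281
  J = -31 + 3·(-14) + 6·10 − 4·281 = -1137
Policy C (T := 217, R − 15):
  R = 21 − 15 = 6
  M = 10
  T = 217
  J = -31 + 3·6 + 6·10 − 4·217 = -821
Comparing — Policy A: J=-1188, Policy B: J=-1137, Policy C: J=-821. Lowest is -1188 (Policy A).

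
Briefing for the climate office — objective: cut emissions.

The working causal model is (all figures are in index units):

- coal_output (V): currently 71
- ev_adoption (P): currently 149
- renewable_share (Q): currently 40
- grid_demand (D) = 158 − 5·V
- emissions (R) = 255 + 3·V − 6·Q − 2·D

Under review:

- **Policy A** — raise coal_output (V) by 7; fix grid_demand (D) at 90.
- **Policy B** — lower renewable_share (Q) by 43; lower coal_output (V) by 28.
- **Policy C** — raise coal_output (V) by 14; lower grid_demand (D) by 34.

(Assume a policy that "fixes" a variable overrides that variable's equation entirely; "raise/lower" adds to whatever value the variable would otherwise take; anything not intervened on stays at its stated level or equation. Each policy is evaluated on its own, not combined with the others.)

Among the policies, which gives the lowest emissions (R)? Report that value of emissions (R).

69

Policy A (V + 7, D := 90):
  V = 71 + 7 = 78
  Q = 40
  D = 90
  R = 255 + 3·78 − 6·40 − 2·90 = 69
Policy B (Q − 43, V − 28):
  V = 71 − 28 = 43
  Q = 40 − 43 = -3
  D = 158 − 5·43 = -57
  R = 255 + 3·43 − 6·(-3) − 2·(-57) = 516
Policy C (V + 14, D − 34):
  V = 71 + 14 = 85
  Q = 40
  D = 158 − 5·85 (−34 from intervention) = -301
  R = 255 + 3·85 − 6·40 − 2·(-301) = 872
Comparing — Policy A: R=69, Policy B: R=516, Policy C: R=872. Lowest is 69 (Policy A).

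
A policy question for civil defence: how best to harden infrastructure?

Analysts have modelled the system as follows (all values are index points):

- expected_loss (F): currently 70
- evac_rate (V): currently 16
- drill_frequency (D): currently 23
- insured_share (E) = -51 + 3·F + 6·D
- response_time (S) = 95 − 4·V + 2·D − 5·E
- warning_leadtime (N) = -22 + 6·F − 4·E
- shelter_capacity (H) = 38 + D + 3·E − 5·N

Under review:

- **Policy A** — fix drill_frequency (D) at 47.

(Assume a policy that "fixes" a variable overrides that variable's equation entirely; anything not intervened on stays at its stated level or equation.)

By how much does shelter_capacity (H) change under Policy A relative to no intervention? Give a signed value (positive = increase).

Baseline:
  F = 70
  D = 23
  E = -51 + 3·70 + 6·23 = 297
  N = -22 + 6·70 − 4·297 = -790
  H = 38 + 23 + 3·297 − 5·(-790) = 4902
Policy A (D := 47):
  F = 70
  D = 47
  E = -51 + 3·70 + 6·47 = 441
  N = -22 + 6·70 − 4·441 = -1366
  H = 38 + 47 + 3·441 − 5·(-1366) = 8238
Change in H: 8238 − 4902 = 3336

3336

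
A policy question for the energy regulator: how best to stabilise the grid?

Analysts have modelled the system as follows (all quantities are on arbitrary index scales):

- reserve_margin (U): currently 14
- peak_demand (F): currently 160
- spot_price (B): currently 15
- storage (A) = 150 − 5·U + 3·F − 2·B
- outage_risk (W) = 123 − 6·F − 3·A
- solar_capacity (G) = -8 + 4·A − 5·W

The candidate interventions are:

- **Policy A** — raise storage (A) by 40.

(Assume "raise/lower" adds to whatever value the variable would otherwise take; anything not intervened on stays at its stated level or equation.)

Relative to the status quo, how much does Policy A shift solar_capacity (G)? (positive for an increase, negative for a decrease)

760

Baseline:
  U = 14
  F = 160
  B = 15
  A = 150 − 5·14 + 3·160 − 2·15 = 530
  W = 123 − 6·160 − 3·530 = -2427
  G = -8 + 4·530 − 5·(-2427) = 14247
Policy A (A + 40):
  U = 14
  F = 160
  B = 15
  A = 150 − 5·14 + 3·160 − 2·15 (+40 from intervention) = 570
  W = 123 − 6·160 − 3·570 = -2547
  G = -8 + 4·570 − 5·(-2547) = 15007
Change in G: 15007 − 14247 = 760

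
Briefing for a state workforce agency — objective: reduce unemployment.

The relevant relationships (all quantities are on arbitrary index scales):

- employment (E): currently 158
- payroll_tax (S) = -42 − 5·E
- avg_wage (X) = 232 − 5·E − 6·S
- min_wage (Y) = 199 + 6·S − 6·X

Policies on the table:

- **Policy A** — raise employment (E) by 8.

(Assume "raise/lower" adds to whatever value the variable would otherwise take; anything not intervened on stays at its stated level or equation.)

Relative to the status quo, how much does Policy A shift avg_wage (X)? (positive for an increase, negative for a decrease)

200

Baseline:
  E = 158
  S = -42 − 5·158 = -832
  X = 232 − 5·158 − 6·(-832) = 4434
Policy A (E + 8):
  E = 158 + 8 = 166
  S = -42 − 5·166 = -872
  X = 232 − 5·166 − 6·(-872) = 4634
Change in X: 4634 − 4434 = 200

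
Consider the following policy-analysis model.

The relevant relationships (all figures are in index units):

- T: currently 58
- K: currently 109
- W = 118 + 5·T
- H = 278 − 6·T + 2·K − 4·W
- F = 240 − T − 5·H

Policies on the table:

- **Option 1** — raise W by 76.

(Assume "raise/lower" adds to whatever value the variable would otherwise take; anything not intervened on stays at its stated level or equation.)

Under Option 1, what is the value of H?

-1788

Option 1 (W + 76):
  T = 58
  K = 109
  W = 118 + 5·58 (+76 from intervention) = 484
  H = 278 − 6·58 + 2·109 − 4·484 = -1788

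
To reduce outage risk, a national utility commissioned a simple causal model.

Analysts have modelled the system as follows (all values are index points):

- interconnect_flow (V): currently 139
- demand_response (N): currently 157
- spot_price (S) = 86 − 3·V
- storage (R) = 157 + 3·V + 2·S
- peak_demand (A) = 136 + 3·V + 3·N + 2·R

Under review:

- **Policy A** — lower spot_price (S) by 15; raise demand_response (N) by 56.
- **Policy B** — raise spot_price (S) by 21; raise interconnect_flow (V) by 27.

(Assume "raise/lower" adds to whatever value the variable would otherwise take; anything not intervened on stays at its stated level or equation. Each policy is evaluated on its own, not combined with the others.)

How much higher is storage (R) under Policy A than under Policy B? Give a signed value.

Policy A (S − 15, N + 56):
  V = 139
  S = 86 − 3·139 (−15 from intervention) = -346
  R = 157 + 3·139 + 2·(-346) = -118
Policy B (S + 21, V + 27):
  V = 139 + 27 = 166
  S = 86 − 3·166 (+21 from intervention) = -391
  R = 157 + 3·166 + 2·(-391) = -127
R: -118 − (-127) = 9

9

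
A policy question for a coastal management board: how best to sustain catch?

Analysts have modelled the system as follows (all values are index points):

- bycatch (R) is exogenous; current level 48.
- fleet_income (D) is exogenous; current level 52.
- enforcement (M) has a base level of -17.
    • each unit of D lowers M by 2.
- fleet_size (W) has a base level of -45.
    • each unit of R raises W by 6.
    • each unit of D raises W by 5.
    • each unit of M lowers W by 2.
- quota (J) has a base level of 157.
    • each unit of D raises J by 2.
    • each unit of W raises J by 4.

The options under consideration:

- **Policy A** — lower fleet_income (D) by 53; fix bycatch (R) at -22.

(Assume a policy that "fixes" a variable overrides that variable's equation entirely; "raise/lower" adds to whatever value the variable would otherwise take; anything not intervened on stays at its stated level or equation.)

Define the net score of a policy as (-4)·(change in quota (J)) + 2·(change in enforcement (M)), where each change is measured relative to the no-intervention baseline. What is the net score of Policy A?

14988

Baseline:
  R = 48
  D = 52
  M = -17 − 2·52 = -121
  W = -45 + 6·48 + 5·52 − 2·(-121) = 745
  J = 157 + 2·52 + 4·745 = 3241
Policy A (D − 53, R := -22):
  R = -22
  D = 52 − 53 = -1
  M = -17 − 2·(-1) = -15
  W = -45 + 6·(-22) + 5·(-1) − 2·(-15) = -152
  J = 157 + 2·(-1) + 4·(-152) = -453
ΔJ = -453 − 3241 = -3694; ΔM = -15 − (-121) = 106
Score = (-4)·(-3694) + 2·106 = 14988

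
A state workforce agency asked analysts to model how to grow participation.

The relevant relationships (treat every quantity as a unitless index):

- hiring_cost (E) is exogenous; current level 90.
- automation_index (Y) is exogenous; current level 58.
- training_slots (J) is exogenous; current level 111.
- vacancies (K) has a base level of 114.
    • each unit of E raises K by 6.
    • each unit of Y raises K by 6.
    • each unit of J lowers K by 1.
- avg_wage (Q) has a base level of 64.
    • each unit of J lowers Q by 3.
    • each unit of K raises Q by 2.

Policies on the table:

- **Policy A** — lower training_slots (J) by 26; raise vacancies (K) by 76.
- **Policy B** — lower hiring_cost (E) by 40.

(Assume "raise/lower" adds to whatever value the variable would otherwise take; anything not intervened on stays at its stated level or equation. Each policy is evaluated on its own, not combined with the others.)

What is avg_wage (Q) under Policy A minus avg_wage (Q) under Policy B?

762

Policy A (J − 26, K + 76):
  E = 90
  Y = 58
  J = 111 − 26 = 85
  K = 114 + 6·90 + 6·58 − 85 (+76 from intervention) = 993
  Q = 64 − 3·85 + 2·993 = 1795
Policy B (E − 40):
  E = 90 − 40 = 50
  Y = 58
  J = 111
  K = 114 + 6·50 + 6·58 − 111 = 651
  Q = 64 − 3·111 + 2·651 = 1033
Q: 1795 − 1033 = 762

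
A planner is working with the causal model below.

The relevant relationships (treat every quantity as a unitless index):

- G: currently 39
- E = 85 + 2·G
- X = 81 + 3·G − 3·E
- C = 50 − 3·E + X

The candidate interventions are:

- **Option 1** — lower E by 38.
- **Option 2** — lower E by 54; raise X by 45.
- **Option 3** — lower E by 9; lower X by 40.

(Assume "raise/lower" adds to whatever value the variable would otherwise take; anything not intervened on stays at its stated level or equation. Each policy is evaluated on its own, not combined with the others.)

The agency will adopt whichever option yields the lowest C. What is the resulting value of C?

Option 1 (E − 38):
  G = 39
  E = 85 + 2·39 (−38 from intervention) = 125
  X = 81 + 3·39 − 3·125 = -177
  C = 50 − 3·125 + (-177) = -502
Option 2 (E − 54, X + 45):
  G = 39
  E = 85 + 2·39 (−54 from intervention) = 109
  X = 81 + 3·39 − 3·109 (+45 from intervention) = -84
  C = 50 − 3·109 + (-84) = -361
Option 3 (E − 9, X − 40):
  G = 39
  E = 85 + 2·39 (−9 from intervention) = 154
  X = 81 + 3·39 − 3·154 (−40 from intervention) = -304
  C = 50 − 3·154 + (-304) = -716
Comparing — Option 1: C=-502, Option 2: C=-361, Option 3: C=-716. Lowest is -716 (Option 3).

-716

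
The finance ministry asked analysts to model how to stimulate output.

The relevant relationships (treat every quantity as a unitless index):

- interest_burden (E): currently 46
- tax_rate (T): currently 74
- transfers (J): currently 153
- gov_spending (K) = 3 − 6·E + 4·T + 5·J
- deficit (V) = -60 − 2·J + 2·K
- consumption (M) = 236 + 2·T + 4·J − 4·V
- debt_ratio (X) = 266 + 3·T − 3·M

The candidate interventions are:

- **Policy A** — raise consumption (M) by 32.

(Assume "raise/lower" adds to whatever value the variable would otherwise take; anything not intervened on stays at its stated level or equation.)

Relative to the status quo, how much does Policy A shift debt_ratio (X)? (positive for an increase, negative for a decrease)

-96

Baseline:
  E = 46
  T = 74
  J = 153
  K = 3 − 6·46 + 4·74 + 5·153 = 788
  V = -60 − 2·153 + 2·788 = 1210
  M = 236 + 2·74 + 4·153 − 4·1210 = -3844
  X = 266 + 3·74 − 3·(-3844) = 12020
Policy A (M + 32):
  E = 46
  T = 74
  J = 153
  K = 3 − 6·46 + 4·74 + 5·153 = 788
  V = -60 − 2·153 + 2·788 = 1210
  M = 236 + 2·74 + 4·153 − 4·1210 (+32 from intervention) = -3812
  X = 266 + 3·74 − 3·(-3812) = 11924
Change in X: 11924 − 12020 = -96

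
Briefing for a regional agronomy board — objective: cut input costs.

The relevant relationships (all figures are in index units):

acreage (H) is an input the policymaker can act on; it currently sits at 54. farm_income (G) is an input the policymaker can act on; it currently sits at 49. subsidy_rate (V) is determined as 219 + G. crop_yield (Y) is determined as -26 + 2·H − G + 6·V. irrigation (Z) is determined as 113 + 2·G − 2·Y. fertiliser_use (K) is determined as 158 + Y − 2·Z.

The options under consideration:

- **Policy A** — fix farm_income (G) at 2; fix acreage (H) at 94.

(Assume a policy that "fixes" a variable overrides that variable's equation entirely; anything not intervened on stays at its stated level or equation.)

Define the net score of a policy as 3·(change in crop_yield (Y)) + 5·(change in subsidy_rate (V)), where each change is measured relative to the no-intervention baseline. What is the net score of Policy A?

Baseline:
  H = 54
  G = 49
  V = 219 + 49 = 268
  Y = -26 + 2·54 − 49 + 6·268 = 1641
Policy A (G := 2, H := 94):
  H = 94
  G = 2
  V = 219 + 2 = 221
  Y = -26 + 2·94 − 2 + 6·221 = 1486
ΔY = 1486 − 1641 = -155; ΔV = 221 − 268 = -47
Score = 3·(-155) + 5·(-47) = -700

-700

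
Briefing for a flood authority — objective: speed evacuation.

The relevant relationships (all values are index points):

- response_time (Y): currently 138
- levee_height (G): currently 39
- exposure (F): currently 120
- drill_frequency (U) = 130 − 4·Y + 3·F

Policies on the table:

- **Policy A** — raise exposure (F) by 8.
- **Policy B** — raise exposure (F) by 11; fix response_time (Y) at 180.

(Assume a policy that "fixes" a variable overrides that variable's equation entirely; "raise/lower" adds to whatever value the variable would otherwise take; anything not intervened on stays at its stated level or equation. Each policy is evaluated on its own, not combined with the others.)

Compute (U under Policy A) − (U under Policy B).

Policy A (F + 8):
  Y = 138
  F = 120 + 8 = 128
  U = 130 − 4·138 + 3·128 = -38
Policy B (F + 11, Y := 180):
  Y = 180
  F = 120 + 11 = 131
  U = 130 − 4·180 + 3·131 = -197
U: -38 − (-197) = 159

159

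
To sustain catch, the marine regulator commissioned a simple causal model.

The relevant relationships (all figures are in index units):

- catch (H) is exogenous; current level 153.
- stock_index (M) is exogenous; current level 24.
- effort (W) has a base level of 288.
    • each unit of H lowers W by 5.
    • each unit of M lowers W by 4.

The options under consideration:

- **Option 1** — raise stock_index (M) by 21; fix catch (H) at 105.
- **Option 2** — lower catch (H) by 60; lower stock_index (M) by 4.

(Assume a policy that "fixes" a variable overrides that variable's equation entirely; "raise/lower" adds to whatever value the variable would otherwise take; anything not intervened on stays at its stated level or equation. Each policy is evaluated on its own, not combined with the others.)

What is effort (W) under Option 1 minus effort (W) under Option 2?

Option 1 (M + 21, H := 105):
  H = 105
  M = 24 + 21 = 45
  W = 288 − 5·105 − 4·45 = -417
Option 2 (H − 60, M − 4):
  H = 153 − 60 = 93
  M = 24 − 4 = 20
  W = 288 − 5·93 − 4·20 = -257
W: -417 − (-257) = -160

-160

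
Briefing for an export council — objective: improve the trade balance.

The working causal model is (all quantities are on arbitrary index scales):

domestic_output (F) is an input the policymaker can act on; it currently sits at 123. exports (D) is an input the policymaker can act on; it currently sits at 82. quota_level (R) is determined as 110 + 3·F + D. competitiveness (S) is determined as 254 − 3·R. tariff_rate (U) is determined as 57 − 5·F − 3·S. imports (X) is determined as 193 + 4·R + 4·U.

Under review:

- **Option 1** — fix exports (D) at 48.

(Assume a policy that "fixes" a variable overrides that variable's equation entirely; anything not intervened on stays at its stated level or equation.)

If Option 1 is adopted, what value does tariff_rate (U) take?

3423

Option 1 (D := 48):
  F = 123
  D = 48
  R = 110 + 3·123 + 48 = 527
  S = 254 − 3·527 = -1327
  U = 57 − 5·123 − 3·(-1327) = 3423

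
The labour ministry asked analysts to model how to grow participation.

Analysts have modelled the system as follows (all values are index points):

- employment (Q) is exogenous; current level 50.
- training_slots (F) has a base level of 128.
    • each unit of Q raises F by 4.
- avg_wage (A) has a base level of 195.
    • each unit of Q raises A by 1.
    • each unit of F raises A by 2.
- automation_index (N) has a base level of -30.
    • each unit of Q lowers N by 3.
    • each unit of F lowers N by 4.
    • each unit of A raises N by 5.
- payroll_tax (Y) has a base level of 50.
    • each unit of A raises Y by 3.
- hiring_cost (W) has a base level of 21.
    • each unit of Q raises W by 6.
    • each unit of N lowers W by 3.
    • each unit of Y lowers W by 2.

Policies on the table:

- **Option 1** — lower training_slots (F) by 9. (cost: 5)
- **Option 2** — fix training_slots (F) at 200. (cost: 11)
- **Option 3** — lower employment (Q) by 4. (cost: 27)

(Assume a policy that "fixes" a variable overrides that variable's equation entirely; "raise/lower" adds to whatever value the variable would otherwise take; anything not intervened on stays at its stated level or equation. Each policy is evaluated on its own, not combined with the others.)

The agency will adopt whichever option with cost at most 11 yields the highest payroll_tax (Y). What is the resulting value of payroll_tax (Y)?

2699

Option 1 (F − 9):
  Q = 50
  F = 128 + 4·50 (−9 from intervention) = 319
  A = 195 + 50 + 2·319 = 883
  Y = 50 + 3·883 = 2699
Option 2 (F := 200):
  Q = 50
  F = 200
  A = 195 + 50 + 2·200 = 645
  Y = 50 + 3·645 = 1985
Comparing — Option 1: Y=2699, Option 2: Y=1985. Highest is 2699 (Option 1).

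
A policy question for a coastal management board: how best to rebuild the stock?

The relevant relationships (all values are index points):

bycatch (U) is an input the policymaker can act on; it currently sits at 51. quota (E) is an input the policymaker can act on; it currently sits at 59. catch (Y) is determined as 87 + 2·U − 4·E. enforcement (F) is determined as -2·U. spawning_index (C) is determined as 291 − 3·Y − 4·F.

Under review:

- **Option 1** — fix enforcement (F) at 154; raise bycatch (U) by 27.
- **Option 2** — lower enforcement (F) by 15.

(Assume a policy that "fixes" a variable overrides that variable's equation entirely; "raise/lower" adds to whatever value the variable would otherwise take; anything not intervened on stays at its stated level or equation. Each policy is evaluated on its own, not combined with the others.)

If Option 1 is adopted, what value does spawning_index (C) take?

Option 1 (F := 154, U + 27):
  U = 51 + 27 = 78
  E = 59
  Y = 87 + 2·78 − 4·59 = 7
  F = 154
  C = 291 − 3·7 − 4·154 = -346

-346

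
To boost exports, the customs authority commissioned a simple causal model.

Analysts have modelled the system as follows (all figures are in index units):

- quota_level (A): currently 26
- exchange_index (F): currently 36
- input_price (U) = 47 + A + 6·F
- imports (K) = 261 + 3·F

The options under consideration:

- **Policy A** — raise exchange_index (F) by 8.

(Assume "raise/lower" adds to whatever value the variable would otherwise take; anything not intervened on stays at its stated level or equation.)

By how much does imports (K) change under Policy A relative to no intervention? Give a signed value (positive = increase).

Baseline:
  F = 36
  K = 261 + 3·36 = 369
Policy A (F + 8):
  F = 36 + 8 = 44
  K = 261 + 3·44 = 393
Change in K: 393 − 369 = 24

24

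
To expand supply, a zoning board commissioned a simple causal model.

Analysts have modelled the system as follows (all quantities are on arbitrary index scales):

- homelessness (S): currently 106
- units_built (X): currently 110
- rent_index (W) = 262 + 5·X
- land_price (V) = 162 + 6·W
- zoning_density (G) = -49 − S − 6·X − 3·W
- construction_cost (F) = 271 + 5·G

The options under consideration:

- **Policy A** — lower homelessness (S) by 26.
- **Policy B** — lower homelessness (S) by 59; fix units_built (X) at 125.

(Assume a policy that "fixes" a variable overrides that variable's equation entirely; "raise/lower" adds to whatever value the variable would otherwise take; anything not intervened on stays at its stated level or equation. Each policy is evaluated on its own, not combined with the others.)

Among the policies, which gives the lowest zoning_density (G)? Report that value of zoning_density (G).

Policy A (S − 26):
  S = 106 − 26 = 80
  X = 110
  W = 262 + 5·110 = 812
  G = -49 − 80 − 6·110 − 3·812 = -3225
Policy B (S − 59, X := 125):
  S = 106 − 59 = 47
  X = 125
  W = 262 + 5·125 = 887
  G = -49 − 47 − 6·125 − 3·887 = -3507
Comparing — Policy A: G=-3225, Policy B: G=-3507. Lowest is -3507 (Policy B).

-3507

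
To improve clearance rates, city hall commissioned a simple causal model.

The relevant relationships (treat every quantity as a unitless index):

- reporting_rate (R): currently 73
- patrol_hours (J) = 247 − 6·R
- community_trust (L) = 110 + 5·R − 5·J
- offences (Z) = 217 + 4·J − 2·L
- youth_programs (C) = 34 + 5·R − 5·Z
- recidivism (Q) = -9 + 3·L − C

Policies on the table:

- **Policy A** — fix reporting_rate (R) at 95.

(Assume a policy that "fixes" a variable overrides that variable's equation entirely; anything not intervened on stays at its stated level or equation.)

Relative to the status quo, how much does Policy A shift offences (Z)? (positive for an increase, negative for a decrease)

Baseline:
  R = 73
  J = 247 − 6·73 = -191
  L = 110 + 5·73 − 5·(-191) = 1430
  Z = 217 + 4·(-191) − 2·1430 = -3407
Policy A (R := 95):
  R = 95
  J = 247 − 6·95 = -323
  L = 110 + 5·95 − 5·(-323) = 2200
  Z = 217 + 4·(-323) − 2·2200 = -5475
Change in Z: -5475 − (-3407) = -2068

-2068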